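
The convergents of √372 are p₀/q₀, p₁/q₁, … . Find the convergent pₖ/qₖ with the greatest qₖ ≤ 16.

√372 = [19; 3, 2, 12, 2, 3, 38, …] (period length 6).
Convergents:
  p_0/q_0 = 19/1
  p_1/q_1 = 58/3
  p_2/q_2 = 135/7
  p_3/q_3 = 1678/87
q_2 = 7 ≤ 16 < 87 = q_3, so the answer is 135/7.

135/7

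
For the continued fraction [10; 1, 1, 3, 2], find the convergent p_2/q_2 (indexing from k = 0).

21/2

Using pₖ = aₖpₖ₋₁ + pₖ₋₂, qₖ = aₖqₖ₋₁ + qₖ₋₂ (with p₋₁=1, p₋₂=0, q₋₁=0, q₋₂=1):
  k=0: a=10, p=10, q=1
  k=1: a=1, p=11, q=1
  k=2: a=1, p=21, q=2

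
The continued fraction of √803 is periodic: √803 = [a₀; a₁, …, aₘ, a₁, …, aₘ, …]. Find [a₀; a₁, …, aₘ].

a₀ = ⌊√803⌋ = 28.
With m₀=0, d₀=1 and mₖ₊₁ = dₖaₖ − mₖ, dₖ₊₁ = (n − mₖ₊₁²)/dₖ, aₖ₊₁ = ⌊(a₀+mₖ₊₁)/dₖ₊₁⌋:
  k=1: m=28, d=19, a=2
  k=2: m=10, d=37, a=1
  k=3: m=27, d=2, a=27
  k=4: m=27, d=37, a=1
  k=5: m=10, d=19, a=2
  k=6: m=28, d=1, a=56
d=1 and a=2a₀=56 at k=6, so the next step gives (m, d) = (28, 19) again — its k=1 value — and the period has length 6.

[28; 2, 1, 27, 1, 2, 56]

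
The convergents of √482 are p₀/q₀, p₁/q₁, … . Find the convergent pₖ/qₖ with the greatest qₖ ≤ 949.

√482 = [21; 1, 20, 1, 42, …] (period length 4).
Convergents:
  p_0/q_0 = 21/1
  p_1/q_1 = 22/1
  p_2/q_2 = 461/21
  p_3/q_3 = 483/22
  p_4/q_4 = 20747/945
  p_5/q_5 = 21230/967
q_4 = 945 ≤ 949 < 967 = q_5, so the answer is 20747/945.

20747/945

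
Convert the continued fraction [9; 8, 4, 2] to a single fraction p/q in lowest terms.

675/74

Using pₖ = aₖpₖ₋₁ + pₖ₋₂ and qₖ = aₖqₖ₋₁ + qₖ₋₂:
  k=0: a=9, p=9, q=1
  k=1: a=8, p=73, q=8
  k=2: a=4, p=301, q=33
  k=3: a=2, p=675, q=74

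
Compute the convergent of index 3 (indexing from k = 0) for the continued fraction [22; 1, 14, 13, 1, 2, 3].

4495/196

Using pₖ = aₖpₖ₋₁ + pₖ₋₂, qₖ = aₖqₖ₋₁ + qₖ₋₂ (with p₋₁=1, p₋₂=0, q₋₁=0, q₋₂=1):
  k=0: a=22, p=22, q=1
  k=1: a=1, p=23, q=1
  k=2: a=14, p=344, q=15
  k=3: a=13, p=4495, q=196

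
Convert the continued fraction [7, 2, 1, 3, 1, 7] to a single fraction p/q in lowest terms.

Using pₖ = aₖpₖ₋₁ + pₖ₋₂ and qₖ = aₖqₖ₋₁ + qₖ₋₂:
  k=0: a=7, p=7, q=1
  k=1: a=2, p=15, q=2
  k=2: a=1, p=22, q=3
  k=3: a=3, p=81, q=11
  k=4: a=1, p=103, q=14
  k=5: a=7, p=802, q=109

802/109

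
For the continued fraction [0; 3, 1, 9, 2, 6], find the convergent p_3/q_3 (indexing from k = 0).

Using pₖ = aₖpₖ₋₁ + pₖ₋₂, qₖ = aₖqₖ₋₁ + qₖ₋₂ (with p₋₁=1, p₋₂=0, q₋₁=0, q₋₂=1):
  k=0: a=0, p=0, q=1
  k=1: a=3, p=1, q=3
  k=2: a=1, p=1, q=4
  k=3: a=9, p=10, q=39

10/39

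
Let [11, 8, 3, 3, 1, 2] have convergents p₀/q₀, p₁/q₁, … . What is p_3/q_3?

Using pₖ = aₖpₖ₋₁ + pₖ₋₂, qₖ = aₖqₖ₋₁ + qₖ₋₂ (with p₋₁=1, p₋₂=0, q₋₁=0, q₋₂=1):
  k=0: a=11, p=11, q=1
  k=1: a=8, p=89, q=8
  k=2: a=3, p=278, q=25
  k=3: a=3, p=923, q=83

923/83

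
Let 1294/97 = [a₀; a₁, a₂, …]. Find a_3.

15

1294 = 13·97 + 33   →  a_0 = 13
97 = 2·33 + 31   →  a_1 = 2
33 = 1·31 + 2   →  a_2 = 1
31 = 15·2 + 1   →  a_3 = 15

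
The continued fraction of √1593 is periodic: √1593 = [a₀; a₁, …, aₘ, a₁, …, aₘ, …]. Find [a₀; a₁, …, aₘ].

a₀ = ⌊√1593⌋ = 39.

[39; 1, 10, 2, 2, 2, 10, 1, 78]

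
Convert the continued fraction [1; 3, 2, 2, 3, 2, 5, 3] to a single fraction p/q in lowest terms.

Fold from the inside: start with 3/1.
  5 + 1/3 = 16/3
  2 + 3/16 = 35/16
  3 + 16/35 = 121/35
  2 + 35/121 = 277/121
  2 + 121/277 = 675/277
  3 + 277/675 = 2302/675
  1 + 675/2302 = 2977/2302

2977/2302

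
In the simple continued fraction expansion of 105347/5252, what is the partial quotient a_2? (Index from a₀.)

105347 = 20·5252 + 307   →  a_0 = 20
5252 = 17·307 + 33   →  a_1 = 17
307 = 9·33 + 10   →  a_2 = 9

9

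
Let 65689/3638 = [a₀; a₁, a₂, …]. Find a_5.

16

65689 = 18·3638 + 205   →  a_0 = 18
3638 = 17·205 + 153   →  a_1 = 17
205 = 1·153 + 52   →  a_2 = 1
153 = 2·52 + 49   →  a_3 = 2
52 = 1·49 + 3   →  a_4 = 1
49 = 16·3 + 1   →  a_5 = 16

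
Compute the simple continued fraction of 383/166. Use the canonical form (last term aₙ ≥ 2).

[2; 3, 3, 1, 12]

383 = 2×166 + 51
166 = 3×51 + 13
51 = 3×13 + 12
13 = 1×12 + 1
12 = 12×1 + 0  (stop)
So 383/166 = [2; 3, 3, 1, 12].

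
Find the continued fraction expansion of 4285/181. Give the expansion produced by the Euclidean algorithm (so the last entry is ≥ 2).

4285 = 23*181 + 122
181 = 1*122 + 59
122 = 2*59 + 4
59 = 14*4 + 3
4 = 1*3 + 1
3 = 3*1 + 0  (stop)
So 4285/181 = [23; 1, 2, 14, 1, 3].

[23; 1, 2, 14, 1, 3]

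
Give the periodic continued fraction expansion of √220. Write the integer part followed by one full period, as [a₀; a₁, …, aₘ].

[14; 1, 4, 1, 28]

a₀ = ⌊√220⌋ = 14.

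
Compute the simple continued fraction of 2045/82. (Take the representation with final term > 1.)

2045 = 24*82 + 77
82 = 1*77 + 5
77 = 15*5 + 2
5 = 2*2 + 1
2 = 2*1 + 0  (stop)
So 2045/82 = [24; 1, 15, 2, 2].

[24; 1, 15, 2, 2]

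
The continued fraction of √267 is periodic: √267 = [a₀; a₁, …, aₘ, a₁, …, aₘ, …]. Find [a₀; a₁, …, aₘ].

a₀ = ⌊√267⌋ = 16.

[16; 2, 1, 15, 1, 2, 32]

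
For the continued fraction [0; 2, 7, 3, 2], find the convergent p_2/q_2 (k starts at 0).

7/15

Using pₖ = aₖpₖ₋₁ + pₖ₋₂, qₖ = aₖqₖ₋₁ + qₖ₋₂ (with p₋₁=1, p₋₂=0, q₋₁=0, q₋₂=1):
  k=0: a=0, p=0, q=1
  k=1: a=2, p=1, q=2
  k=2: a=7, p=7, q=15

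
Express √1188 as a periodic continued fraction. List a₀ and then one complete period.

a₀ = ⌊√1188⌋ = 34.
With m₀=0, d₀=1 and mₖ₊₁ = dₖaₖ − mₖ, dₖ₊₁ = (n − mₖ₊₁²)/dₖ, aₖ₊₁ = ⌊(a₀+mₖ₊₁)/dₖ₊₁⌋:
  k=1: m=34, d=32, a=2
  k=2: m=30, d=9, a=7
  k=3: m=33, d=11, a=6
  k=4: m=33, d=9, a=7
  k=5: m=30, d=32, a=2
  k=6: m=34, d=1, a=68
d=1 and a=2a₀=68 at k=6, so the next step gives (m, d) = (34, 32) again — its k=1 value — and the period has length 6.

[34; 2, 7, 6, 7, 2, 68]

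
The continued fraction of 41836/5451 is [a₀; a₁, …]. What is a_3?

13

41836 = 7·5451 + 3679   →  a_0 = 7
5451 = 1·3679 + 1772   →  a_1 = 1
3679 = 2·1772 + 135   →  a_2 = 2
1772 = 13·135 + 17   →  a_3 = 13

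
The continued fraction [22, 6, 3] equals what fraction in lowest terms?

421/19

Using pₖ = aₖpₖ₋₁ + pₖ₋₂ and qₖ = aₖqₖ₋₁ + qₖ₋₂:
  k=0: a=22, p=22, q=1
  k=1: a=6, p=133, q=6
  k=2: a=3, p=421, q=19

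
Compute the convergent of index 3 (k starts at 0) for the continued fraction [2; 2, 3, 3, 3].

Using pₖ = aₖpₖ₋₁ + pₖ₋₂, qₖ = aₖqₖ₋₁ + qₖ₋₂ (with p₋₁=1, p₋₂=0, q₋₁=0, q₋₂=1):
  k=0: a=2, p=2, q=1
  k=1: a=2, p=5, q=2
  k=2: a=3, p=17, q=7
  k=3: a=3, p=56, q=23

56/23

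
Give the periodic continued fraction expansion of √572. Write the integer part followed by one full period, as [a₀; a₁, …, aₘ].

[23; 1, 10, 1, 46]

a₀ = ⌊√572⌋ = 23.
With m₀=0, d₀=1 and mₖ₊₁ = dₖaₖ − mₖ, dₖ₊₁ = (n − mₖ₊₁²)/dₖ, aₖ₊₁ = ⌊(a₀+mₖ₊₁)/dₖ₊₁⌋:
  k=1: m=23, d=43, a=1
  k=2: m=20, d=4, a=10
  k=3: m=20, d=43, a=1
  k=4: m=23, d=1, a=46
d=1 and a=2a₀=46 at k=4, so the next step gives (m, d) = (23, 43) again — its k=1 value — and the period has length 4.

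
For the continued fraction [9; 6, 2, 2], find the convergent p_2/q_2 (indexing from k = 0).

119/13

Using pₖ = aₖpₖ₋₁ + pₖ₋₂, qₖ = aₖqₖ₋₁ + qₖ₋₂ (with p₋₁=1, p₋₂=0, q₋₁=0, q₋₂=1):
  k=0: a=9, p=9, q=1
  k=1: a=6, p=55, q=6
  k=2: a=2, p=119, q=13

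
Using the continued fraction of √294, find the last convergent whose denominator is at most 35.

583/34

√294 = [17; 6, 1, 4, 1, 6, 34, …] (period length 6).
Convergents:
  p_0/q_0 = 17/1
  p_1/q_1 = 103/6
  p_2/q_2 = 120/7
  p_3/q_3 = 583/34
  p_4/q_4 = 703/41
q_3 = 34 ≤ 35 < 41 = q_4, so the answer is 583/34.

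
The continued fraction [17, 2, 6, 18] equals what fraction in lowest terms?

Using pₖ = aₖpₖ₋₁ + pₖ₋₂ and qₖ = aₖqₖ₋₁ + qₖ₋₂:
  k=0: a=17, p=17, q=1
  k=1: a=2, p=35, q=2
  k=2: a=6, p=227, q=13
  k=3: a=18, p=4121, q=236

4121/236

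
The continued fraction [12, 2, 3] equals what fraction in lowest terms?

Fold from the inside: start with 3/1.
  2 + 1/3 = 7/3
  12 + 3/7 = 87/7

87/7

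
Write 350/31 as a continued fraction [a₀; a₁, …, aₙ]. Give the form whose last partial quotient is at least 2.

[11; 3, 2, 4]

350 = 11*31 + 9
31 = 3*9 + 4
9 = 2*4 + 1
4 = 4*1 + 0  (stop)
So 350/31 = [11; 3, 2, 4].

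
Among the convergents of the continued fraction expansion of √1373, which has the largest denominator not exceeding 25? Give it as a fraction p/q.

704/19

√1373 = [37; 18, 1, 1, 18, 74, …] (period length 5).
Convergents:
  p_0/q_0 = 37/1
  p_1/q_1 = 667/18
  p_2/q_2 = 704/19
  p_3/q_3 = 1371/37
q_2 = 19 ≤ 25 < 37 = q_3, so the answer is 704/19.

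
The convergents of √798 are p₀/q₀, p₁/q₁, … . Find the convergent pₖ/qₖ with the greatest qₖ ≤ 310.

6356/225

√798 = [28; 4, 56, …] (period length 2).
Convergents:
  p_0/q_0 = 28/1
  p_1/q_1 = 113/4
  p_2/q_2 = 6356/225
  p_3/q_3 = 25537/904
q_2 = 225 ≤ 310 < 904 = q_3, so the answer is 6356/225.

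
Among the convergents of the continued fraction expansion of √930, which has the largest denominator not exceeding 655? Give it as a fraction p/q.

√930 = [30; 2, 60, …] (period length 2).
Convergents:
  p_0/q_0 = 30/1
  p_1/q_1 = 61/2
  p_2/q_2 = 3690/121
  p_3/q_3 = 7441/244
  p_4/q_4 = 450150/14761
q_3 = 244 ≤ 655 < 14761 = q_4, so the answer is 7441/244.

7441/244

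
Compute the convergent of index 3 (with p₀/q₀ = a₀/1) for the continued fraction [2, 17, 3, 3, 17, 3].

Using pₖ = aₖpₖ₋₁ + pₖ₋₂, qₖ = aₖqₖ₋₁ + qₖ₋₂ (with p₋₁=1, p₋₂=0, q₋₁=0, q₋₂=1):
  k=0: a=2, p=2, q=1
  k=1: a=17, p=35, q=17
  k=2: a=3, p=107, q=52
  k=3: a=3, p=356, q=173

356/173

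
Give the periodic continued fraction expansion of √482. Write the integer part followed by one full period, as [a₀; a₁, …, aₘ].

[21; 1, 20, 1, 42]

a₀ = ⌊√482⌋ = 21.
With m₀=0, d₀=1 and mₖ₊₁ = dₖaₖ − mₖ, dₖ₊₁ = (n − mₖ₊₁²)/dₖ, aₖ₊₁ = ⌊(a₀+mₖ₊₁)/dₖ₊₁⌋:
  k=1: m=21, d=41, a=1
  k=2: m=20, d=2, a=20
  k=3: m=20, d=41, a=1
  k=4: m=21, d=1, a=42
d=1 and a=2a₀=42 at k=4, so the next step gives (m, d) = (21, 41) again — its k=1 value — and the period has length 4.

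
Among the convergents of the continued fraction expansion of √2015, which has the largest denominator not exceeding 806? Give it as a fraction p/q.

35911/800

√2015 = [44; 1, 7, 1, 88, …] (period length 4).
Convergents:
  p_0/q_0 = 44/1
  p_1/q_1 = 45/1
  p_2/q_2 = 359/8
  p_3/q_3 = 404/9
  p_4/q_4 = 35911/800
  p_5/q_5 = 36315/809
q_4 = 800 ≤ 806 < 809 = q_5, so the answer is 35911/800.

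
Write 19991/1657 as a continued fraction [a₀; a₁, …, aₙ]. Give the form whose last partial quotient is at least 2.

[12; 15, 2, 17, 3]

19991 = 12·1657 + 107
1657 = 15·107 + 52
107 = 2·52 + 3
52 = 17·3 + 1
3 = 3·1 + 0  (stop)
So 19991/1657 = [12; 15, 2, 17, 3].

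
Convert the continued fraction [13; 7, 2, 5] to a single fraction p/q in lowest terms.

Using pₖ = aₖpₖ₋₁ + pₖ₋₂ and qₖ = aₖqₖ₋₁ + qₖ₋₂:
  k=0: a=13, p=13, q=1
  k=1: a=7, p=92, q=7
  k=2: a=2, p=197, q=15
  k=3: a=5, p=1077, q=82

1077/82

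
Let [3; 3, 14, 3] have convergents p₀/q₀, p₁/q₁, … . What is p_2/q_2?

143/43

Using pₖ = aₖpₖ₋₁ + pₖ₋₂, qₖ = aₖqₖ₋₁ + qₖ₋₂ (with p₋₁=1, p₋₂=0, q₋₁=0, q₋₂=1):
  k=0: a=3, p=3, q=1
  k=1: a=3, p=10, q=3
  k=2: a=14, p=143, q=43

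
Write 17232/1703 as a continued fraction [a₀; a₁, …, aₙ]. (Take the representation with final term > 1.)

17232 = 10×1703 + 202
1703 = 8×202 + 87
202 = 2×87 + 28
87 = 3×28 + 3
28 = 9×3 + 1
3 = 3×1 + 0  (stop)
So 17232/1703 = [10; 8, 2, 3, 9, 3].

[10; 8, 2, 3, 9, 3]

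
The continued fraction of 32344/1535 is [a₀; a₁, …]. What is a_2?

12

32344 = 21·1535 + 109   →  a_0 = 21
1535 = 14·109 + 9   →  a_1 = 14
109 = 12·9 + 1   →  a_2 = 12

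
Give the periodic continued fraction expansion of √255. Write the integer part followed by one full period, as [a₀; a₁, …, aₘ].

a₀ = ⌊√255⌋ = 15.
With m₀=0, d₀=1 and mₖ₊₁ = dₖaₖ − mₖ, dₖ₊₁ = (n − mₖ₊₁²)/dₖ, aₖ₊₁ = ⌊(a₀+mₖ₊₁)/dₖ₊₁⌋:
  k=1: m=15, d=30, a=1
  k=2: m=15, d=1, a=30
d=1 and a=2a₀=30 at k=2, so the next step gives (m, d) = (15, 30) again — its k=1 value — and the period has length 2.

[15; 1, 30]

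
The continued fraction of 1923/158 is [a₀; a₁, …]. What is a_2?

1923 = 12·158 + 27   →  a_0 = 12
158 = 5·27 + 23   →  a_1 = 5
27 = 1·23 + 4   →  a_2 = 1

1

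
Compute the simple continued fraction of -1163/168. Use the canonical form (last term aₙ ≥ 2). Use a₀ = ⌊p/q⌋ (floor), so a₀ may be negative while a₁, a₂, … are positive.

[-7; 12, 1, 12]

-1163 = -7×168 + 13
168 = 12×13 + 12
13 = 1×12 + 1
12 = 12×1 + 0  (stop)
So -1163/168 = [-7; 12, 1, 12].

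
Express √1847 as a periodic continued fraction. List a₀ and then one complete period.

[42; 1, 41, 1, 84]

a₀ = ⌊√1847⌋ = 42.
With m₀=0, d₀=1 and mₖ₊₁ = dₖaₖ − mₖ, dₖ₊₁ = (n − mₖ₊₁²)/dₖ, aₖ₊₁ = ⌊(a₀+mₖ₊₁)/dₖ₊₁⌋:
  k=1: m=42, d=83, a=1
  k=2: m=41, d=2, a=41
  k=3: m=41, d=83, a=1
  k=4: m=42, d=1, a=84
d=1 and a=2a₀=84 at k=4, so the next step gives (m, d) = (42, 83) again — its k=1 value — and the period has length 4.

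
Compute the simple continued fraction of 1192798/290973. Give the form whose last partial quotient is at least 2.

[4; 10, 15, 9, 15, 14]

1192798 = 4·290973 + 28906
290973 = 10·28906 + 1913
28906 = 15·1913 + 211
1913 = 9·211 + 14
211 = 15·14 + 1
14 = 14·1 + 0  (stop)
So 1192798/290973 = [4; 10, 15, 9, 15, 14].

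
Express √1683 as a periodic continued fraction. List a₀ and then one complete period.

a₀ = ⌊√1683⌋ = 41.
With m₀=0, d₀=1 and mₖ₊₁ = dₖaₖ − mₖ, dₖ₊₁ = (n − mₖ₊₁²)/dₖ, aₖ₊₁ = ⌊(a₀+mₖ₊₁)/dₖ₊₁⌋:
  k=1: m=41, d=2, a=41
  k=2: m=41, d=1, a=82
d=1 and a=2a₀=82 at k=2, so the next step gives (m, d) = (41, 2) again — its k=1 value — and the period has length 2.

[41; 41, 82]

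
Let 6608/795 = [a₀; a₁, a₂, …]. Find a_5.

3

6608 = 8·795 + 248   →  a_0 = 8
795 = 3·248 + 51   →  a_1 = 3
248 = 4·51 + 44   →  a_2 = 4
51 = 1·44 + 7   →  a_3 = 1
44 = 6·7 + 2   →  a_4 = 6
7 = 3·2 + 1   →  a_5 = 3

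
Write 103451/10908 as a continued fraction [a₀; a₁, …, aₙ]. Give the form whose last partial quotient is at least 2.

103451 = 9*10908 + 5279
10908 = 2*5279 + 350
5279 = 15*350 + 29
350 = 12*29 + 2
29 = 14*2 + 1
2 = 2*1 + 0  (stop)
So 103451/10908 = [9; 2, 15, 12, 14, 2].

[9; 2, 15, 12, 14, 2]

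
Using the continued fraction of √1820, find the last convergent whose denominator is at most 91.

√1820 = [42; 1, 1, 1, 20, 1, 1, 1, 84, …] (period length 8).
Convergents:
  p_0/q_0 = 42/1
  p_1/q_1 = 43/1
  p_2/q_2 = 85/2
  p_3/q_3 = 128/3
  p_4/q_4 = 2645/62
  p_5/q_5 = 2773/65
  p_6/q_6 = 5418/127
q_5 = 65 ≤ 91 < 127 = q_6, so the answer is 2773/65.

2773/65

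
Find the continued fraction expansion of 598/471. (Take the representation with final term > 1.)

[1; 3, 1, 2, 2, 3, 5]

598 = 1×471 + 127
471 = 3×127 + 90
127 = 1×90 + 37
90 = 2×37 + 16
37 = 2×16 + 5
16 = 3×5 + 1
5 = 5×1 + 0  (stop)
So 598/471 = [1; 3, 1, 2, 2, 3, 5].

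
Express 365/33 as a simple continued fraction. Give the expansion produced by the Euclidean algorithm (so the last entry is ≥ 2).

365 = 11×33 + 2
33 = 16×2 + 1
2 = 2×1 + 0  (stop)
So 365/33 = [11; 16, 2].

[11; 16, 2]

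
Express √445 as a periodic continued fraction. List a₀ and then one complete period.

[21; 10, 1, 1, 10, 42]

a₀ = ⌊√445⌋ = 21.
With m₀=0, d₀=1 and mₖ₊₁ = dₖaₖ − mₖ, dₖ₊₁ = (n − mₖ₊₁²)/dₖ, aₖ₊₁ = ⌊(a₀+mₖ₊₁)/dₖ₊₁⌋:
  k=1: m=21, d=4, a=10
  k=2: m=19, d=21, a=1
  k=3: m=2, d=21, a=1
  k=4: m=19, d=4, a=10
  k=5: m=21, d=1, a=42
d=1 and a=2a₀=42 at k=5, so the next step gives (m, d) = (21, 4) again — its k=1 value — and the period has length 5.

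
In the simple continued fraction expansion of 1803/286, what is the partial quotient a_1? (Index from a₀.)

1803 = 6·286 + 87   →  a_0 = 6
286 = 3·87 + 25   →  a_1 = 3

3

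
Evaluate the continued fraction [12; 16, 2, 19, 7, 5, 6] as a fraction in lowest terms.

1741703/144412

Fold from the inside: start with 6/1.
  5 + 1/6 = 31/6
  7 + 6/31 = 223/31
  19 + 31/223 = 4268/223
  2 + 223/4268 = 8759/4268
  16 + 4268/8759 = 144412/8759
  12 + 8759/144412 = 1741703/144412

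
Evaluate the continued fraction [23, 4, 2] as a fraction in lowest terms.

Using pₖ = aₖpₖ₋₁ + pₖ₋₂ and qₖ = aₖqₖ₋₁ + qₖ₋₂:
  k=0: a=23, p=23, q=1
  k=1: a=4, p=93, q=4
  k=2: a=2, p=209, q=9

209/9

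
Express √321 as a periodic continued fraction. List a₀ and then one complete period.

[17; 1, 10, 1, 34]

a₀ = ⌊√321⌋ = 17.
With m₀=0, d₀=1 and mₖ₊₁ = dₖaₖ − mₖ, dₖ₊₁ = (n − mₖ₊₁²)/dₖ, aₖ₊₁ = ⌊(a₀+mₖ₊₁)/dₖ₊₁⌋:
  k=1: m=17, d=32, a=1
  k=2: m=15, d=3, a=10
  k=3: m=15, d=32, a=1
  k=4: m=17, d=1, a=34
d=1 and a=2a₀=34 at k=4, so the next step gives (m, d) = (17, 32) again — its k=1 value — and the period has length 4.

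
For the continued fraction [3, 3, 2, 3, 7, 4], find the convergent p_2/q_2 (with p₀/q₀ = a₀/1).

Using pₖ = aₖpₖ₋₁ + pₖ₋₂, qₖ = aₖqₖ₋₁ + qₖ₋₂ (with p₋₁=1, p₋₂=0, q₋₁=0, q₋₂=1):
  k=0: a=3, p=3, q=1
  k=1: a=3, p=10, q=3
  k=2: a=2, p=23, q=7

23/7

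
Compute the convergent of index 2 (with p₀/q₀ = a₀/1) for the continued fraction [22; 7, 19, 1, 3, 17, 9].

2967/134

Using pₖ = aₖpₖ₋₁ + pₖ₋₂, qₖ = aₖqₖ₋₁ + qₖ₋₂ (with p₋₁=1, p₋₂=0, q₋₁=0, q₋₂=1):
  k=0: a=22, p=22, q=1
  k=1: a=7, p=155, q=7
  k=2: a=19, p=2967, q=134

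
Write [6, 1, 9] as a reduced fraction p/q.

Using pₖ = aₖpₖ₋₁ + pₖ₋₂ and qₖ = aₖqₖ₋₁ + qₖ₋₂:
  k=0: a=6, p=6, q=1
  k=1: a=1, p=7, q=1
  k=2: a=9, p=69, q=10

69/10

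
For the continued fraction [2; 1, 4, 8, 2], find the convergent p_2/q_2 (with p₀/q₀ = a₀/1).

Using pₖ = aₖpₖ₋₁ + pₖ₋₂, qₖ = aₖqₖ₋₁ + qₖ₋₂ (with p₋₁=1, p₋₂=0, q₋₁=0, q₋₂=1):
  k=0: a=2, p=2, q=1
  k=1: a=1, p=3, q=1
  k=2: a=4, p=14, q=5

14/5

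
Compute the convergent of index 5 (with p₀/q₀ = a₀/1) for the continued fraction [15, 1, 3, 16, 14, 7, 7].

Using pₖ = aₖpₖ₋₁ + pₖ₋₂, qₖ = aₖqₖ₋₁ + qₖ₋₂ (with p₋₁=1, p₋₂=0, q₋₁=0, q₋₂=1):
  k=0: a=15, p=15, q=1
  k=1: a=1, p=16, q=1
  k=2: a=3, p=63, q=4
  k=3: a=16, p=1024, q=65
  k=4: a=14, p=14399, q=914
  k=5: a=7, p=101817, q=6463

101817/6463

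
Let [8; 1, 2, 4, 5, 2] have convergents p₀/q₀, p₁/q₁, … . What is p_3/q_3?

113/13

Using pₖ = aₖpₖ₋₁ + pₖ₋₂, qₖ = aₖqₖ₋₁ + qₖ₋₂ (with p₋₁=1, p₋₂=0, q₋₁=0, q₋₂=1):
  k=0: a=8, p=8, q=1
  k=1: a=1, p=9, q=1
  k=2: a=2, p=26, q=3
  k=3: a=4, p=113, q=13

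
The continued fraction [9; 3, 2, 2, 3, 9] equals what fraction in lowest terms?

Using pₖ = aₖpₖ₋₁ + pₖ₋₂ and qₖ = aₖqₖ₋₁ + qₖ₋₂:
  k=0: a=9, p=9, q=1
  k=1: a=3, p=28, q=3
  k=2: a=2, p=65, q=7
  k=3: a=2, p=158, q=17
  k=4: a=3, p=539, q=58
  k=5: a=9, p=5009, q=539

5009/539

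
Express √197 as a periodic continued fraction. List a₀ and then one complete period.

a₀ = ⌊√197⌋ = 14.
With m₀=0, d₀=1 and mₖ₊₁ = dₖaₖ − mₖ, dₖ₊₁ = (n − mₖ₊₁²)/dₖ, aₖ₊₁ = ⌊(a₀+mₖ₊₁)/dₖ₊₁⌋:
  k=1: m=14, d=1, a=28
d=1 and a=2a₀=28 at k=1, so the next step gives (m, d) = (14, 1) again — its k=1 value — and the period has length 1.

[14; 28]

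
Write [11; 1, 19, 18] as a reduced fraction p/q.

Using pₖ = aₖpₖ₋₁ + pₖ₋₂ and qₖ = aₖqₖ₋₁ + qₖ₋₂:
  k=0: a=11, p=11, q=1
  k=1: a=1, p=12, q=1
  k=2: a=19, p=239, q=20
  k=3: a=18, p=4314, q=361

4314/361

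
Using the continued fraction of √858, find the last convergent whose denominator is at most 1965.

40979/1399

√858 = [29; 3, 2, 3, 58, …] (period length 4).
Convergents:
  p_0/q_0 = 29/1
  p_1/q_1 = 88/3
  p_2/q_2 = 205/7
  p_3/q_3 = 703/24
  p_4/q_4 = 40979/1399
  p_5/q_5 = 123640/4221
q_4 = 1399 ≤ 1965 < 4221 = q_5, so the answer is 40979/1399.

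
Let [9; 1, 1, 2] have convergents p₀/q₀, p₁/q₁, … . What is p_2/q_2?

19/2

Using pₖ = aₖpₖ₋₁ + pₖ₋₂, qₖ = aₖqₖ₋₁ + qₖ₋₂ (with p₋₁=1, p₋₂=0, q₋₁=0, q₋₂=1):
  k=0: a=9, p=9, q=1
  k=1: a=1, p=10, q=1
  k=2: a=1, p=19, q=2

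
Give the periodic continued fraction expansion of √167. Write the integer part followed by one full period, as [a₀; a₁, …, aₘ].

[12; 1, 11, 1, 24]

a₀ = ⌊√167⌋ = 12.
With m₀=0, d₀=1 and mₖ₊₁ = dₖaₖ − mₖ, dₖ₊₁ = (n − mₖ₊₁²)/dₖ, aₖ₊₁ = ⌊(a₀+mₖ₊₁)/dₖ₊₁⌋:
  k=1: m=12, d=23, a=1
  k=2: m=11, d=2, a=11
  k=3: m=11, d=23, a=1
  k=4: m=12, d=1, a=24
d=1 and a=2a₀=24 at k=4, so the next step gives (m, d) = (12, 23) again — its k=1 value — and the period has length 4.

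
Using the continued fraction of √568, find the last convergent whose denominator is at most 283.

6697/281

√568 = [23; 1, 4, 1, 46, …] (period length 4).
Convergents:
  p_0/q_0 = 23/1
  p_1/q_1 = 24/1
  p_2/q_2 = 119/5
  p_3/q_3 = 143/6
  p_4/q_4 = 6697/281
  p_5/q_5 = 6840/287
q_4 = 281 ≤ 283 < 287 = q_5, so the answer is 6697/281.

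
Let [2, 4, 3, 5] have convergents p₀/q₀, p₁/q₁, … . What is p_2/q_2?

29/13

Using pₖ = aₖpₖ₋₁ + pₖ₋₂, qₖ = aₖqₖ₋₁ + qₖ₋₂ (with p₋₁=1, p₋₂=0, q₋₁=0, q₋₂=1):
  k=0: a=2, p=2, q=1
  k=1: a=4, p=9, q=4
  k=2: a=3, p=29, q=13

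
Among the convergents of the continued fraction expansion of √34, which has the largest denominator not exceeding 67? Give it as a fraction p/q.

379/65

√34 = [5; 1, 4, 1, 10, …] (period length 4).
Convergents:
  p_0/q_0 = 5/1
  p_1/q_1 = 6/1
  p_2/q_2 = 29/5
  p_3/q_3 = 35/6
  p_4/q_4 = 379/65
  p_5/q_5 = 414/71
q_4 = 65 ≤ 67 < 71 = q_5, so the answer is 379/65.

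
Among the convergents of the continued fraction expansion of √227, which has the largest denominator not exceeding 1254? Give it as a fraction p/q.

6795/451

√227 = [15; 15, 30, …] (period length 2).
Convergents:
  p_0/q_0 = 15/1
  p_1/q_1 = 226/15
  p_2/q_2 = 6795/451
  p_3/q_3 = 102151/6780
q_2 = 451 ≤ 1254 < 6780 = q_3, so the answer is 6795/451.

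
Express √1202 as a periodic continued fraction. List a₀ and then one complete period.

a₀ = ⌊√1202⌋ = 34.
With m₀=0, d₀=1 and mₖ₊₁ = dₖaₖ − mₖ, dₖ₊₁ = (n − mₖ₊₁²)/dₖ, aₖ₊₁ = ⌊(a₀+mₖ₊₁)/dₖ₊₁⌋:
  k=1: m=34, d=46, a=1
  k=2: m=12, d=23, a=2
  k=3: m=34, d=2, a=34
  k=4: m=34, d=23, a=2
  k=5: m=12, d=46, a=1
  k=6: m=34, d=1, a=68
d=1 and a=2a₀=68 at k=6, so the next step gives (m, d) = (34, 46) again — its k=1 value — and the period has length 6.

[34; 1, 2, 34, 2, 1, 68]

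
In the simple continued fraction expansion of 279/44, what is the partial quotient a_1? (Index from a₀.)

279 = 6·44 + 15   →  a_0 = 6
44 = 2·15 + 14   →  a_1 = 2

2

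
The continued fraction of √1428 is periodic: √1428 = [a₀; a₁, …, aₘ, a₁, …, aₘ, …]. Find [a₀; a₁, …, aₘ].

a₀ = ⌊√1428⌋ = 37.
With m₀=0, d₀=1 and mₖ₊₁ = dₖaₖ − mₖ, dₖ₊₁ = (n − mₖ₊₁²)/dₖ, aₖ₊₁ = ⌊(a₀+mₖ₊₁)/dₖ₊₁⌋:
  k=1: m=37, d=59, a=1
  k=2: m=22, d=16, a=3
  k=3: m=26, d=47, a=1
  k=4: m=21, d=21, a=2
  k=5: m=21, d=47, a=1
  k=6: m=26, d=16, a=3
  k=7: m=22, d=59, a=1
  k=8: m=37, d=1, a=74
d=1 and a=2a₀=74 at k=8, so the next step gives (m, d) = (37, 59) again — its k=1 value — and the period has length 8.

[37; 1, 3, 1, 2, 1, 3, 1, 74]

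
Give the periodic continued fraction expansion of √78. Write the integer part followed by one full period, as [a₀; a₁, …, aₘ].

a₀ = ⌊√78⌋ = 8.
With m₀=0, d₀=1 and mₖ₊₁ = dₖaₖ − mₖ, dₖ₊₁ = (n − mₖ₊₁²)/dₖ, aₖ₊₁ = ⌊(a₀+mₖ₊₁)/dₖ₊₁⌋:
  k=1: m=8, d=14, a=1
  k=2: m=6, d=3, a=4
  k=3: m=6, d=14, a=1
  k=4: m=8, d=1, a=16
d=1 and a=2a₀=16 at k=4, so the next step gives (m, d) = (8, 14) again — its k=1 value — and the period has length 4.

[8; 1, 4, 1, 16]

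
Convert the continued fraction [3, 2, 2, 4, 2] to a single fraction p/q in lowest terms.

Fold from the inside: start with 2/1.
  4 + 1/2 = 9/2
  2 + 2/9 = 20/9
  2 + 9/20 = 49/20
  3 + 20/49 = 167/49

167/49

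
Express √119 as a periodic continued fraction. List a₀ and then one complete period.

[10; 1, 9, 1, 20]

a₀ = ⌊√119⌋ = 10.
With m₀=0, d₀=1 and mₖ₊₁ = dₖaₖ − mₖ, dₖ₊₁ = (n − mₖ₊₁²)/dₖ, aₖ₊₁ = ⌊(a₀+mₖ₊₁)/dₖ₊₁⌋:
  k=1: m=10, d=19, a=1
  k=2: m=9, d=2, a=9
  k=3: m=9, d=19, a=1
  k=4: m=10, d=1, a=20
d=1 and a=2a₀=20 at k=4, so the next step gives (m, d) = (10, 19) again — its k=1 value — and the period has length 4.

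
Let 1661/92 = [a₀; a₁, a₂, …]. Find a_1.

18

1661 = 18·92 + 5   →  a_0 = 18
92 = 18·5 + 2   →  a_1 = 18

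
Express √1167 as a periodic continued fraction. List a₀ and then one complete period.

[34; 6, 5, 11, 5, 6, 68]

a₀ = ⌊√1167⌋ = 34.
With m₀=0, d₀=1 and mₖ₊₁ = dₖaₖ − mₖ, dₖ₊₁ = (n − mₖ₊₁²)/dₖ, aₖ₊₁ = ⌊(a₀+mₖ₊₁)/dₖ₊₁⌋:
  k=1: m=34, d=11, a=6
  k=2: m=32, d=13, a=5
  k=3: m=33, d=6, a=11
  k=4: m=33, d=13, a=5
  k=5: m=32, d=11, a=6
  k=6: m=34, d=1, a=68
d=1 and a=2a₀=68 at k=6, so the next step gives (m, d) = (34, 11) again — its k=1 value — and the period has length 6.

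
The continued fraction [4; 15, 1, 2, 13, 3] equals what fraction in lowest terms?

7835/1928

Using pₖ = aₖpₖ₋₁ + pₖ₋₂ and qₖ = aₖqₖ₋₁ + qₖ₋₂:
  k=0: a=4, p=4, q=1
  k=1: a=15, p=61, q=15
  k=2: a=1, p=65, q=16
  k=3: a=2, p=191, q=47
  k=4: a=13, p=2548, q=627
  k=5: a=3, p=7835, q=1928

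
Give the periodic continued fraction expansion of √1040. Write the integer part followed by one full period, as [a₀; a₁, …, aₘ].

a₀ = ⌊√1040⌋ = 32.
With m₀=0, d₀=1 and mₖ₊₁ = dₖaₖ − mₖ, dₖ₊₁ = (n − mₖ₊₁²)/dₖ, aₖ₊₁ = ⌊(a₀+mₖ₊₁)/dₖ₊₁⌋:
  k=1: m=32, d=16, a=4
  k=2: m=32, d=1, a=64
d=1 and a=2a₀=64 at k=2, so the next step gives (m, d) = (32, 16) again — its k=1 value — and the period has length 2.

[32; 4, 64]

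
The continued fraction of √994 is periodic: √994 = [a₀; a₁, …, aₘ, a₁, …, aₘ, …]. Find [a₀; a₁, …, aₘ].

[31; 1, 1, 8, 1, 1, 62]

a₀ = ⌊√994⌋ = 31.
With m₀=0, d₀=1 and mₖ₊₁ = dₖaₖ − mₖ, dₖ₊₁ = (n − mₖ₊₁²)/dₖ, aₖ₊₁ = ⌊(a₀+mₖ₊₁)/dₖ₊₁⌋:
  k=1: m=31, d=33, a=1
  k=2: m=2, d=30, a=1
  k=3: m=28, d=7, a=8
  k=4: m=28, d=30, a=1
  k=5: m=2, d=33, a=1
  k=6: m=31, d=1, a=62
d=1 and a=2a₀=62 at k=6, so the next step gives (m, d) = (31, 33) again — its k=1 value — and the period has length 6.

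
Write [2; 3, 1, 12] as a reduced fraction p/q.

Using pₖ = aₖpₖ₋₁ + pₖ₋₂ and qₖ = aₖqₖ₋₁ + qₖ₋₂:
  k=0: a=2, p=2, q=1
  k=1: a=3, p=7, q=3
  k=2: a=1, p=9, q=4
  k=3: a=12, p=115, q=51

115/51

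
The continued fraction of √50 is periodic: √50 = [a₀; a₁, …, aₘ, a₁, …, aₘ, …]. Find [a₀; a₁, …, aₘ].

a₀ = ⌊√50⌋ = 7.
With m₀=0, d₀=1 and mₖ₊₁ = dₖaₖ − mₖ, dₖ₊₁ = (n − mₖ₊₁²)/dₖ, aₖ₊₁ = ⌊(a₀+mₖ₊₁)/dₖ₊₁⌋:
  k=1: m=7, d=1, a=14
d=1 and a=2a₀=14 at k=1, so the next step gives (m, d) = (7, 1) again — its k=1 value — and the period has length 1.

[7; 14]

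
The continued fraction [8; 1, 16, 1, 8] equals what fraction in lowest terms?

Using pₖ = aₖpₖ₋₁ + pₖ₋₂ and qₖ = aₖqₖ₋₁ + qₖ₋₂:
  k=0: a=8, p=8, q=1
  k=1: a=1, p=9, q=1
  k=2: a=16, p=152, q=17
  k=3: a=1, p=161, q=18
  k=4: a=8, p=1440, q=161

1440/161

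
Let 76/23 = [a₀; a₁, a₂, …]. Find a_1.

3

76 = 3·23 + 7   →  a_0 = 3
23 = 3·7 + 2   →  a_1 = 3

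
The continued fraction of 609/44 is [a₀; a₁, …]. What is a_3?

609 = 13·44 + 37   →  a_0 = 13
44 = 1·37 + 7   →  a_1 = 1
37 = 5·7 + 2   →  a_2 = 5
7 = 3·2 + 1   →  a_3 = 3

3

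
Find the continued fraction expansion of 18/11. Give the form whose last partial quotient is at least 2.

18 = 1×11 + 7
11 = 1×7 + 4
7 = 1×4 + 3
4 = 1×3 + 1
3 = 3×1 + 0  (stop)
So 18/11 = [1; 1, 1, 1, 3].

[1; 1, 1, 1, 3]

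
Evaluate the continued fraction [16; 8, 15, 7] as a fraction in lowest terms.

13786/855

Using pₖ = aₖpₖ₋₁ + pₖ₋₂ and qₖ = aₖqₖ₋₁ + qₖ₋₂:
  k=0: a=16, p=16, q=1
  k=1: a=8, p=129, q=8
  k=2: a=15, p=1951, q=121
  k=3: a=7, p=13786, q=855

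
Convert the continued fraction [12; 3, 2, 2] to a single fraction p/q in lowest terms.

Fold from the inside: start with 2/1.
  2 + 1/2 = 5/2
  3 + 2/5 = 17/5
  12 + 5/17 = 209/17

209/17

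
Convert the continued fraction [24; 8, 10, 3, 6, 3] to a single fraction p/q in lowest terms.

Using pₖ = aₖpₖ₋₁ + pₖ₋₂ and qₖ = aₖqₖ₋₁ + qₖ₋₂:
  k=0: a=24, p=24, q=1
  k=1: a=8, p=193, q=8
  k=2: a=10, p=1954, q=81
  k=3: a=3, p=6055, q=251
  k=4: a=6, p=38284, q=1587
  k=5: a=3, p=120907, q=5012

120907/5012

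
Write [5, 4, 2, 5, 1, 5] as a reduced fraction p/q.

1771/339

Fold from the inside: start with 5/1.
  1 + 1/5 = 6/5
  5 + 5/6 = 35/6
  2 + 6/35 = 76/35
  4 + 35/76 = 339/76
  5 + 76/339 = 1771/339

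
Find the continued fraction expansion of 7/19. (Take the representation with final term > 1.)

7 = 0·19 + 7
19 = 2·7 + 5
7 = 1·5 + 2
5 = 2·2 + 1
2 = 2·1 + 0  (stop)
So 7/19 = [0; 2, 1, 2, 2].

[0; 2, 1, 2, 2]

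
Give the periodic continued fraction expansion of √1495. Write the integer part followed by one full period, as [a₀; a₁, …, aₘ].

a₀ = ⌊√1495⌋ = 38.
With m₀=0, d₀=1 and mₖ₊₁ = dₖaₖ − mₖ, dₖ₊₁ = (n − mₖ₊₁²)/dₖ, aₖ₊₁ = ⌊(a₀+mₖ₊₁)/dₖ₊₁⌋:
  k=1: m=38, d=51, a=1
  k=2: m=13, d=26, a=1
  k=3: m=13, d=51, a=1
  k=4: m=38, d=1, a=76
d=1 and a=2a₀=76 at k=4, so the next step gives (m, d) = (38, 51) again — its k=1 value — and the period has length 4.

[38; 1, 1, 1, 76]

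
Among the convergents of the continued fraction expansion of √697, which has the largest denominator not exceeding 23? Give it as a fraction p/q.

132/5

√697 = [26; 2, 2, 52, …] (period length 3).
Convergents:
  p_0/q_0 = 26/1
  p_1/q_1 = 53/2
  p_2/q_2 = 132/5
  p_3/q_3 = 6917/262
q_2 = 5 ≤ 23 < 262 = q_3, so the answer is 132/5.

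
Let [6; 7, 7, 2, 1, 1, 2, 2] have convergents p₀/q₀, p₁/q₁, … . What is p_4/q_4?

Using pₖ = aₖpₖ₋₁ + pₖ₋₂, qₖ = aₖqₖ₋₁ + qₖ₋₂ (with p₋₁=1, p₋₂=0, q₋₁=0, q₋₂=1):
  k=0: a=6, p=6, q=1
  k=1: a=7, p=43, q=7
  k=2: a=7, p=307, q=50
  k=3: a=2, p=657, q=107
  k=4: a=1, p=964, q=157

964/157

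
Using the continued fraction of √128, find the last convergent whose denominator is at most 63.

√128 = [11; 3, 5, 3, 22, …] (period length 4).
Convergents:
  p_0/q_0 = 11/1
  p_1/q_1 = 34/3
  p_2/q_2 = 181/16
  p_3/q_3 = 577/51
  p_4/q_4 = 12875/1138
q_3 = 51 ≤ 63 < 1138 = q_4, so the answer is 577/51.

577/51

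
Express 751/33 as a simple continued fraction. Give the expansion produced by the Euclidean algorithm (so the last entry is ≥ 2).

751 = 22×33 + 25
33 = 1×25 + 8
25 = 3×8 + 1
8 = 8×1 + 0  (stop)
So 751/33 = [22; 1, 3, 8].

[22; 1, 3, 8]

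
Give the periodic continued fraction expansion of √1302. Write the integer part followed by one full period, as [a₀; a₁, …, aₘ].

a₀ = ⌊√1302⌋ = 36.
With m₀=0, d₀=1 and mₖ₊₁ = dₖaₖ − mₖ, dₖ₊₁ = (n − mₖ₊₁²)/dₖ, aₖ₊₁ = ⌊(a₀+mₖ₊₁)/dₖ₊₁⌋:
  k=1: m=36, d=6, a=12
  k=2: m=36, d=1, a=72
d=1 and a=2a₀=72 at k=2, so the next step gives (m, d) = (36, 6) again — its k=1 value — and the period has length 2.

[36; 12, 72]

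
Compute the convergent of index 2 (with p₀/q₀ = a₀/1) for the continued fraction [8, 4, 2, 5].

74/9

Using pₖ = aₖpₖ₋₁ + pₖ₋₂, qₖ = aₖqₖ₋₁ + qₖ₋₂ (with p₋₁=1, p₋₂=0, q₋₁=0, q₋₂=1):
  k=0: a=8, p=8, q=1
  k=1: a=4, p=33, q=4
  k=2: a=2, p=74, q=9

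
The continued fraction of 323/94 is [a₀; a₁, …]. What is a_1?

323 = 3·94 + 41   →  a_0 = 3
94 = 2·41 + 12   →  a_1 = 2

2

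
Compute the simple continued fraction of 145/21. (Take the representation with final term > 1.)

145 = 6×21 + 19
21 = 1×19 + 2
19 = 9×2 + 1
2 = 2×1 + 0  (stop)
So 145/21 = [6; 1, 9, 2].

[6; 1, 9, 2]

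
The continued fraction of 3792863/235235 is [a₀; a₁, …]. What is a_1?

3792863 = 16·235235 + 29103   →  a_0 = 16
235235 = 8·29103 + 2411   →  a_1 = 8

8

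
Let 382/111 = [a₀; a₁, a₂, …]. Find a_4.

3

382 = 3·111 + 49   →  a_0 = 3
111 = 2·49 + 13   →  a_1 = 2
49 = 3·13 + 10   →  a_2 = 3
13 = 1·10 + 3   →  a_3 = 1
10 = 3·3 + 1   →  a_4 = 3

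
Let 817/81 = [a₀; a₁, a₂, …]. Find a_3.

817 = 10·81 + 7   →  a_0 = 10
81 = 11·7 + 4   →  a_1 = 11
7 = 1·4 + 3   →  a_2 = 1
4 = 1·3 + 1   →  a_3 = 1

1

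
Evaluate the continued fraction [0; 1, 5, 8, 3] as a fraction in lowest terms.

Fold from the inside: start with 3/1.
  8 + 1/3 = 25/3
  5 + 3/25 = 128/25
  1 + 25/128 = 153/128
  0 + 128/153 = 128/153

128/153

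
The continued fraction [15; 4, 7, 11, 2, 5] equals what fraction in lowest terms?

Using pₖ = aₖpₖ₋₁ + pₖ₋₂ and qₖ = aₖqₖ₋₁ + qₖ₋₂:
  k=0: a=15, p=15, q=1
  k=1: a=4, p=61, q=4
  k=2: a=7, p=442, q=29
  k=3: a=11, p=4923, q=323
  k=4: a=2, p=10288, q=675
  k=5: a=5, p=56363, q=3698

56363/3698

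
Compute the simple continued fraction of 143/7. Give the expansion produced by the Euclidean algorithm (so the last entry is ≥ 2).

[20; 2, 3]

143 = 20·7 + 3
7 = 2·3 + 1
3 = 3·1 + 0  (stop)
So 143/7 = [20; 2, 3].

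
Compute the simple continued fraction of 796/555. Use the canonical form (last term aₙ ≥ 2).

796 = 1·555 + 241
555 = 2·241 + 73
241 = 3·73 + 22
73 = 3·22 + 7
22 = 3·7 + 1
7 = 7·1 + 0  (stop)
So 796/555 = [1; 2, 3, 3, 3, 7].

[1; 2, 3, 3, 3, 7]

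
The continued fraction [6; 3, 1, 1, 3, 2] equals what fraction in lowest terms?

Fold from the inside: start with 2/1.
  3 + 1/2 = 7/2
  1 + 2/7 = 9/7
  1 + 7/9 = 16/9
  3 + 9/16 = 57/16
  6 + 16/57 = 358/57

358/57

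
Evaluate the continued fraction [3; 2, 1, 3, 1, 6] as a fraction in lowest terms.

319/95

Fold from the inside: start with 6/1.
  1 + 1/6 = 7/6
  3 + 6/7 = 27/7
  1 + 7/27 = 34/27
  2 + 27/34 = 95/34
  3 + 34/95 = 319/95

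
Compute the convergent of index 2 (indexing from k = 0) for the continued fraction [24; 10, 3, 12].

Using pₖ = aₖpₖ₋₁ + pₖ₋₂, qₖ = aₖqₖ₋₁ + qₖ₋₂ (with p₋₁=1, p₋₂=0, q₋₁=0, q₋₂=1):
  k=0: a=24, p=24, q=1
  k=1: a=10, p=241, q=10
  k=2: a=3, p=747, q=31

747/31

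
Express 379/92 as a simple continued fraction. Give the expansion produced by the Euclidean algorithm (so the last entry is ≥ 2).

[4; 8, 2, 1, 3]

379 = 4*92 + 11
92 = 8*11 + 4
11 = 2*4 + 3
4 = 1*3 + 1
3 = 3*1 + 0  (stop)
So 379/92 = [4; 8, 2, 1, 3].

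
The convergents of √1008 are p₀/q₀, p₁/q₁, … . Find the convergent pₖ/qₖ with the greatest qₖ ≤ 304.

8096/255

√1008 = [31; 1, 2, 1, 62, …] (period length 4).
Convergents:
  p_0/q_0 = 31/1
  p_1/q_1 = 32/1
  p_2/q_2 = 95/3
  p_3/q_3 = 127/4
  p_4/q_4 = 7969/251
  p_5/q_5 = 8096/255
  p_6/q_6 = 24161/761
q_5 = 255 ≤ 304 < 761 = q_6, so the answer is 8096/255.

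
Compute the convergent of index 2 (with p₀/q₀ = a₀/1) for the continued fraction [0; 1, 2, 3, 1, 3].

2/3

Using pₖ = aₖpₖ₋₁ + pₖ₋₂, qₖ = aₖqₖ₋₁ + qₖ₋₂ (with p₋₁=1, p₋₂=0, q₋₁=0, q₋₂=1):
  k=0: a=0, p=0, q=1
  k=1: a=1, p=1, q=1
  k=2: a=2, p=2, q=3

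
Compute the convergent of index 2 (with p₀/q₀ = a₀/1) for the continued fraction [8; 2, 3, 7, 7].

Using pₖ = aₖpₖ₋₁ + pₖ₋₂, qₖ = aₖqₖ₋₁ + qₖ₋₂ (with p₋₁=1, p₋₂=0, q₋₁=0, q₋₂=1):
  k=0: a=8, p=8, q=1
  k=1: a=2, p=17, q=2
  k=2: a=3, p=59, q=7

59/7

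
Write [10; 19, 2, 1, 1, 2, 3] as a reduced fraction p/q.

8574/853

Using pₖ = aₖpₖ₋₁ + pₖ₋₂ and qₖ = aₖqₖ₋₁ + qₖ₋₂:
  k=0: a=10, p=10, q=1
  k=1: a=19, p=191, q=19
  k=2: a=2, p=392, q=39
  k=3: a=1, p=583, q=58
  k=4: a=1, p=975, q=97
  k=5: a=2, p=2533, q=252
  k=6: a=3, p=8574, q=853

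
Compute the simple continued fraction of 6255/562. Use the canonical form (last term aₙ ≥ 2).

[11; 7, 1, 2, 3, 7]

6255 = 11·562 + 73
562 = 7·73 + 51
73 = 1·51 + 22
51 = 2·22 + 7
22 = 3·7 + 1
7 = 7·1 + 0  (stop)
So 6255/562 = [11; 7, 1, 2, 3, 7].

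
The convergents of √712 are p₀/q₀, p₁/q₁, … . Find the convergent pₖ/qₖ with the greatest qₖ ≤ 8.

80/3

√712 = [26; 1, 2, 6, 2, 1, 52, …] (period length 6).
Convergents:
  p_0/q_0 = 26/1
  p_1/q_1 = 27/1
  p_2/q_2 = 80/3
  p_3/q_3 = 507/19
q_2 = 3 ≤ 8 < 19 = q_3, so the answer is 80/3.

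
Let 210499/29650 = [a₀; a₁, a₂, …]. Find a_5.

210499 = 7·29650 + 2949   →  a_0 = 7
29650 = 10·2949 + 160   →  a_1 = 10
2949 = 18·160 + 69   →  a_2 = 18
160 = 2·69 + 22   →  a_3 = 2
69 = 3·22 + 3   →  a_4 = 3
22 = 7·3 + 1   →  a_5 = 7

7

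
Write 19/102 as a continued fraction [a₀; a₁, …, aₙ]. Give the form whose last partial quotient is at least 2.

[0; 5, 2, 1, 2, 2]

19 = 0·102 + 19
102 = 5·19 + 7
19 = 2·7 + 5
7 = 1·5 + 2
5 = 2·2 + 1
2 = 2·1 + 0  (stop)
So 19/102 = [0; 5, 2, 1, 2, 2].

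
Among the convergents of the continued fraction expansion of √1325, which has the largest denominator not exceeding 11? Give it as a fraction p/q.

√1325 = [36; 2, 2, 72, …] (period length 3).
Convergents:
  p_0/q_0 = 36/1
  p_1/q_1 = 73/2
  p_2/q_2 = 182/5
  p_3/q_3 = 13177/362
q_2 = 5 ≤ 11 < 362 = q_3, so the answer is 182/5.

182/5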